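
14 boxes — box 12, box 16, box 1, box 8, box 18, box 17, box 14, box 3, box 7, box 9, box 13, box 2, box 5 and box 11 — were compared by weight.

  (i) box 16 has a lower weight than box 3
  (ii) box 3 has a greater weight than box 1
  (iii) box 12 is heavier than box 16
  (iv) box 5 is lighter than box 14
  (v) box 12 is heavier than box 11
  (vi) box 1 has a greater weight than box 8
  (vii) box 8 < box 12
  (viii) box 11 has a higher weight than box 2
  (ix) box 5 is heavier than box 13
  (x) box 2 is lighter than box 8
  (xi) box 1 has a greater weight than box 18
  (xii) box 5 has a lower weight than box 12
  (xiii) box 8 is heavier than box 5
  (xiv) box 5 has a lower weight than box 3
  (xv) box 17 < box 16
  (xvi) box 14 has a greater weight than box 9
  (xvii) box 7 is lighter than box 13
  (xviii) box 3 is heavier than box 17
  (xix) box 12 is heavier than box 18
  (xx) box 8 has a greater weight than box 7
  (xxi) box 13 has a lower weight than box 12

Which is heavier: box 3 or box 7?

box 7 < box 13 and box 13 < box 5 give box 7 < box 5.
With box 5 < box 8: box 7 < box 13 < box 5 < box 8.
With box 8 < box 1: box 7 < box 13 < box 5 < box 8 < box 1.
Then box 1 < box 3 extends the chain to box 3.
So box 7 < box 3; box 3 is the heavier of the two.

box 3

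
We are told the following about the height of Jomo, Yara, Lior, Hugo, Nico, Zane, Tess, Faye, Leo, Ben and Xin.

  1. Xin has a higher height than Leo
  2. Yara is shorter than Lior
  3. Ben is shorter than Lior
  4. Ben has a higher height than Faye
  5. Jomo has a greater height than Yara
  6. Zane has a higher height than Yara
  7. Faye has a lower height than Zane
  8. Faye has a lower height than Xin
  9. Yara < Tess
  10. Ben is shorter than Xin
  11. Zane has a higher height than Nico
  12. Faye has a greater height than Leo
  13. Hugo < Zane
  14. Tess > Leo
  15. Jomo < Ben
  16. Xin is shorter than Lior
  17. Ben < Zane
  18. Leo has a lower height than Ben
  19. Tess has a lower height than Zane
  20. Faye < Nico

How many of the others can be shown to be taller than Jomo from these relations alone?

Directly above Jomo: Ben.
One step further: Xin, Lior, Zane (4 so far).
Nothing else is reachable above Jomo; 4 in all.

4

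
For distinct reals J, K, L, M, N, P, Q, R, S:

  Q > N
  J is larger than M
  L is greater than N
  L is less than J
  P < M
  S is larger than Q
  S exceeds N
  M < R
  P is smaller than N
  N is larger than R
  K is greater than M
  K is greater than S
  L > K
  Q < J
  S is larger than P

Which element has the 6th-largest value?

The consecutive relations fix a unique order: P < M < R < N < Q < S < K < L < J.
Counting 6 from the largest end gives N.

N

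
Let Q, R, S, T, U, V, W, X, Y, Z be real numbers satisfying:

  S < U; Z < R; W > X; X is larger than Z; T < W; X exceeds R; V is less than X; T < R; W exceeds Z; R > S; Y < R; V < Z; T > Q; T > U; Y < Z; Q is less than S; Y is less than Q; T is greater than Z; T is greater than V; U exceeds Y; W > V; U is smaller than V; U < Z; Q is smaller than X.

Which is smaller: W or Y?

Y

Following the relations from Y: Y < Q < S < U < V < Z < T < R < X < W.
So Y < W; Y is the smaller of the two.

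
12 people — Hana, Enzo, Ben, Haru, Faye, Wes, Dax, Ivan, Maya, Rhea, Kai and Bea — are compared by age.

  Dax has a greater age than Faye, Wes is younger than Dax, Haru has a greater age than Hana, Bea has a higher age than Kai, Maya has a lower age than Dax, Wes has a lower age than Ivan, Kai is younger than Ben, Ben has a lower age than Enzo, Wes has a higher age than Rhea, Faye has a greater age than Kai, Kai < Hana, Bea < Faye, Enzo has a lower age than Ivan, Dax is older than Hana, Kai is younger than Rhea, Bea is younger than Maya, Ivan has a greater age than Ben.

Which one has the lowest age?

Bea is not least since Kai < Bea; Rhea is not least since Kai < Rhea; Hana is not least since Kai < Hana; Ben is not least since Kai < Ben; Faye is not least since Bea < Faye; Maya is not least since Bea < Maya; Enzo is not least since Ben < Enzo; Wes is not least since Rhea < Wes; Dax is not least since Wes < Dax; Ivan is not least since Ben < Ivan; Haru is not least since Hana < Haru.
Only Kai has nothing below it, so Kai is the lowest age.

Kai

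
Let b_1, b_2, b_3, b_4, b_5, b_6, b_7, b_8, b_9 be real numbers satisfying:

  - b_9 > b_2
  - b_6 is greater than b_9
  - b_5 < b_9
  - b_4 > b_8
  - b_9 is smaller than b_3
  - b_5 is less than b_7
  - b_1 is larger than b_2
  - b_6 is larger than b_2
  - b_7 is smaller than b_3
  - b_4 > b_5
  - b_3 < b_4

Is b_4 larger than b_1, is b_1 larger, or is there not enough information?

undetermined

Following every chain through b_1: below b_1 we get b_2.
b_4 is not reached, and no chain runs the other way from b_4 to b_1.
So the given relations leave the order of b_1 and b_4 undetermined.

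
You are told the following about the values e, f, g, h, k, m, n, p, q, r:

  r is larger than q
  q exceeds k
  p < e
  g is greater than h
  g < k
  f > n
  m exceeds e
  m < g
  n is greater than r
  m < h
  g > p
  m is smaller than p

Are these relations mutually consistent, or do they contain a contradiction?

Chaining the given relations yields p < e < m, so p < m. But one relation states m < p. These cannot both hold.

inconsistent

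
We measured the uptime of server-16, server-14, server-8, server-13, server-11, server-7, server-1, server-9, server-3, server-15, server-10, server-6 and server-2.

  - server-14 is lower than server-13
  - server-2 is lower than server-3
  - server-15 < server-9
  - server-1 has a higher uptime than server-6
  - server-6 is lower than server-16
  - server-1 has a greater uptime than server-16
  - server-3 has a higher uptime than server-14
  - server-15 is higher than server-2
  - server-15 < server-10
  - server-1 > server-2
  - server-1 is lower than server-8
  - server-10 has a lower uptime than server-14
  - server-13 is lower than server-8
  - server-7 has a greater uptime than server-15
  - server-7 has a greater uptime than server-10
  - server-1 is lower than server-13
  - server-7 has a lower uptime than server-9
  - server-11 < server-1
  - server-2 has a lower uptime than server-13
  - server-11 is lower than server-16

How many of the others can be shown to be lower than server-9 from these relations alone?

4

From server-9 the given relations immediately reach server-15, server-7.
From those, server-2, server-10 — 4 in total.
No other element is forced below server-9 by the given relations, so the count is 4.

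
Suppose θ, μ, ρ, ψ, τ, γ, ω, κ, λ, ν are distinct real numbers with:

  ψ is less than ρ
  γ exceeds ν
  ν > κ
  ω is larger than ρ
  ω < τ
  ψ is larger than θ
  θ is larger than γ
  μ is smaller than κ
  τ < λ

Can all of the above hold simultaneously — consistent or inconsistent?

Every relation is compatible with μ < κ < ν < γ < θ < ψ < ρ < ω < τ < λ; the set is consistent.

consistent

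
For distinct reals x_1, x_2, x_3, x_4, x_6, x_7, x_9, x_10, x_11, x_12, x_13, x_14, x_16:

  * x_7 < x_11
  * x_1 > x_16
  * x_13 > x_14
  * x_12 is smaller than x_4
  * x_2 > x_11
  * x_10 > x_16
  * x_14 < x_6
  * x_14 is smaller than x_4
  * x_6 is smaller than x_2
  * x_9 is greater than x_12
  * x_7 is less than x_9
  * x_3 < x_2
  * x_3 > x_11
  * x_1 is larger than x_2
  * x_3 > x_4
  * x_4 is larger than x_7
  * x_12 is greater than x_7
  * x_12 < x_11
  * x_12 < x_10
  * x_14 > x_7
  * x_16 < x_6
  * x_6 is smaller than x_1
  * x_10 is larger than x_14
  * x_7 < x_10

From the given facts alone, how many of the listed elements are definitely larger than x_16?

4

From x_16 the given relations immediately reach x_10, x_6, x_1.
From those, x_2 — 4 in total.
No other element is forced above x_16 by the given relations, so the count is 4.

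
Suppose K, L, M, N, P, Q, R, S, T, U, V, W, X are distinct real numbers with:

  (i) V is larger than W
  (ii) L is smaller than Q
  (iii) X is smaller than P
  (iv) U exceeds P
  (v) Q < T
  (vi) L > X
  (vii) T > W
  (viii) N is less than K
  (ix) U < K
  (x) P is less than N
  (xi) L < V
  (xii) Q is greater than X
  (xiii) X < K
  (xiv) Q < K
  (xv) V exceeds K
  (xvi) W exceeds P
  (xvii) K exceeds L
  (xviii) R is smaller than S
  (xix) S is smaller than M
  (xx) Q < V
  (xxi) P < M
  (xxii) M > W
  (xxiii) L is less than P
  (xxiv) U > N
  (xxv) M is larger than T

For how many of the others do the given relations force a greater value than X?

10

From X the given relations immediately reach L, P, Q, K.
From those, N, W, U, T, V, M — 10 in total.
No other element is forced above X by the given relations, so the count is 10.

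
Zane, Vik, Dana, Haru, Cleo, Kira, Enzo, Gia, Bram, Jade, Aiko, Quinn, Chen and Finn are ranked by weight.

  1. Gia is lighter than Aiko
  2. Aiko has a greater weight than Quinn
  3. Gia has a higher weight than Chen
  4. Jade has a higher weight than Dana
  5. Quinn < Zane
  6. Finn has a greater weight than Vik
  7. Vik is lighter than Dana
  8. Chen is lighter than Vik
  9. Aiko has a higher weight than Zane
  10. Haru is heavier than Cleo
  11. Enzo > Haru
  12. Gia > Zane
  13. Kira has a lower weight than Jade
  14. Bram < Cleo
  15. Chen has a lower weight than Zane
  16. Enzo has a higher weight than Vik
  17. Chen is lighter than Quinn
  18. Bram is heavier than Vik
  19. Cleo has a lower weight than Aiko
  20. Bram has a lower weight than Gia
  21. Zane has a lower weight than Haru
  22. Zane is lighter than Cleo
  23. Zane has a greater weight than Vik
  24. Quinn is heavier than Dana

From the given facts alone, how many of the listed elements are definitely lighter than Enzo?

8

The elements the relations force below Enzo are Chen, Vik, Dana, Quinn, Bram, Zane, Cleo, Haru — no chain reaches any other.
That is 8.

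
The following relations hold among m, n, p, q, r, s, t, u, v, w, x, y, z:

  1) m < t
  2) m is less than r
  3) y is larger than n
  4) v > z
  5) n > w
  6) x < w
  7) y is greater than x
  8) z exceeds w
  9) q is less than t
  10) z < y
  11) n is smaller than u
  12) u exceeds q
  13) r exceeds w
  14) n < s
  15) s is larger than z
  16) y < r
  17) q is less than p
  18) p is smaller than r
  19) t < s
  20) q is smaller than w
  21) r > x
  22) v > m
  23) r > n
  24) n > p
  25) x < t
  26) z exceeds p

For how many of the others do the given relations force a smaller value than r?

8

From r the given relations immediately reach x, m, w, p, n, y.
From those, q, z — 8 in total.
No other element is forced below r by the given relations, so the count is 8.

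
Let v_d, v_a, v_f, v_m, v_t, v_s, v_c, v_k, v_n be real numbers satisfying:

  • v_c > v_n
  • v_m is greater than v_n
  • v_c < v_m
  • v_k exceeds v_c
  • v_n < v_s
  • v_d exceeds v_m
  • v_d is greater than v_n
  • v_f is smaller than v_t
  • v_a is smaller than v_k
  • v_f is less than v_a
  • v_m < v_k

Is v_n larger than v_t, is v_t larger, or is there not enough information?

Following every chain through v_n: above v_n we get v_c, v_m, v_k, v_d, v_s.
v_t is not reached, and no chain runs the other way from v_t to v_n.
So the given relations leave the order of v_n and v_t undetermined.

undetermined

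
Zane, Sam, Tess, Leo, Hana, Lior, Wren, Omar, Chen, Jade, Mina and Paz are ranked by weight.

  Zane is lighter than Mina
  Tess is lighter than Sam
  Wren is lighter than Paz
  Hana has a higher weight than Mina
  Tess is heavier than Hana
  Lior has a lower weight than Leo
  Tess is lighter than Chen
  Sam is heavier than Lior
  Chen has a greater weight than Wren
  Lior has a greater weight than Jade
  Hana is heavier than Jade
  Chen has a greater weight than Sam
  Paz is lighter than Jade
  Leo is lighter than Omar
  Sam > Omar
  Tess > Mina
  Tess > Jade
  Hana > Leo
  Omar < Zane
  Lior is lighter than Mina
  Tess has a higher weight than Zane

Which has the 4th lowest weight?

Lior

Chaining the given pairs: Wren < Paz < Jade < Lior < Leo < Omar < Zane < Mina < Hana < Tess < Sam < Chen.
Counting 4 from the smallest end gives Lior.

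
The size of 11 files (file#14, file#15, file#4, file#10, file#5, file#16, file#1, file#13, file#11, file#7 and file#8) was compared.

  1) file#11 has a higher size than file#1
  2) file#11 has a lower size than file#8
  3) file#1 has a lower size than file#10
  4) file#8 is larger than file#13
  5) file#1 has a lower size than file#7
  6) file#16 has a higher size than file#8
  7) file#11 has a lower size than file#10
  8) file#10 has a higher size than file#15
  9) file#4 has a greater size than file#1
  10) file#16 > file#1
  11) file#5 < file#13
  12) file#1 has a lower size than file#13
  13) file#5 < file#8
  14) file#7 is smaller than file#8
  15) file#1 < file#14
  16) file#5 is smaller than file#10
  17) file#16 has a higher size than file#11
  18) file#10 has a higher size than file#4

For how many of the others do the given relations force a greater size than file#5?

4

The elements the relations force above file#5 are file#13, file#10, file#8, file#16 — no chain reaches any other.
That is 4.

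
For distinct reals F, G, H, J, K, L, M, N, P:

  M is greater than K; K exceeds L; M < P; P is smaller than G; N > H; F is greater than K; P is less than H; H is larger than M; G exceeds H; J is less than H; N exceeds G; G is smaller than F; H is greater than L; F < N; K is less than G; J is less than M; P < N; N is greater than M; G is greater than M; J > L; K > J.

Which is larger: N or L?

N

Chaining the given relations: L < J < K < M < P < H < G < F < N.
So L < N; N is the larger of the two.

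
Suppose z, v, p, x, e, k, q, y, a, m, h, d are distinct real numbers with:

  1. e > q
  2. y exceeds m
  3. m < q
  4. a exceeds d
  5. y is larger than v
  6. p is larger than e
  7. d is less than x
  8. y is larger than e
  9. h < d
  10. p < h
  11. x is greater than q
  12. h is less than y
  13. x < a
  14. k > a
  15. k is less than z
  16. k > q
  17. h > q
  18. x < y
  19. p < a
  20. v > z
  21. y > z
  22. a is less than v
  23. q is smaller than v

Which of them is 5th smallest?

Piecing the relations together gives one ordering: m < q < e < p < h < d < x < a < k < z < v < y.
Counting 5 from the smallest end gives h.

h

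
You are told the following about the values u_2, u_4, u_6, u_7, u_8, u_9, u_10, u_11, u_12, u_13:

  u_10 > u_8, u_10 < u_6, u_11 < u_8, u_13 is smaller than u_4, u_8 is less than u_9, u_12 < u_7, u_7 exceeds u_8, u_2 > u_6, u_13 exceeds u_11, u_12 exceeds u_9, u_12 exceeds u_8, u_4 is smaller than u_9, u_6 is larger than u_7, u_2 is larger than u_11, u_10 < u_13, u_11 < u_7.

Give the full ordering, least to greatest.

u_11 < u_8 < u_10 < u_13 < u_4 < u_9 < u_12 < u_7 < u_6 < u_2

Each adjacent pair is fixed by a given relation: u_11 < u_8; u_8 < u_10; u_10 < u_13; u_13 < u_4; u_4 < u_9; u_9 < u_12; u_12 < u_7; u_7 < u_6; u_6 < u_2. Chaining them end to end gives the full order.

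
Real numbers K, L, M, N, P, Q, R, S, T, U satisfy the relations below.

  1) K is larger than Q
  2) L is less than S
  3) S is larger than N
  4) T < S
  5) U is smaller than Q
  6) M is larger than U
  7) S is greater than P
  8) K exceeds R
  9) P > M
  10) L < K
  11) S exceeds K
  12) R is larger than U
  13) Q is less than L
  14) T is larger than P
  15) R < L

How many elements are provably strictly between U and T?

2

Chaining upward from U reaches: R, M, Q, P, L, K, S.
Chaining downward from T reaches: M, P.
Strictly between U and T are those in both lists: M, P — 2 elements.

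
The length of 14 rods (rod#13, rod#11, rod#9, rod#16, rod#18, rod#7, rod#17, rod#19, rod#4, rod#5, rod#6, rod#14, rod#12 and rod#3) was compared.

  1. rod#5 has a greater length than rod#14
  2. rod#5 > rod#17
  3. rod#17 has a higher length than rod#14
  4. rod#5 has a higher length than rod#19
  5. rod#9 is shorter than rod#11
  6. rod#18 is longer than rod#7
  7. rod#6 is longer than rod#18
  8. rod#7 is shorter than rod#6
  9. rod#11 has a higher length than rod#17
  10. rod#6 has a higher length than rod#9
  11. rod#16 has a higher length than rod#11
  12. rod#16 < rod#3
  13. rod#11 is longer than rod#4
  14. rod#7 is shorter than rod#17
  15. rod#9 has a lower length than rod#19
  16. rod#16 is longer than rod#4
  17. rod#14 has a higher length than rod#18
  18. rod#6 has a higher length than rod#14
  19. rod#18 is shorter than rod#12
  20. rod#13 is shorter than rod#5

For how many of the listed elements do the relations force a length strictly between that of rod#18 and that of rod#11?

The relations place rod#18 below rod#11. An element lies strictly between them when it is forced above rod#18 and also forced below rod#11.
Above rod#18: {rod#14, rod#12, rod#6, rod#17, rod#16, rod#5, rod#3}. Below rod#11: {rod#9, rod#4, rod#7, rod#14, rod#17}.
Intersection: {rod#14, rod#17} — 2.

2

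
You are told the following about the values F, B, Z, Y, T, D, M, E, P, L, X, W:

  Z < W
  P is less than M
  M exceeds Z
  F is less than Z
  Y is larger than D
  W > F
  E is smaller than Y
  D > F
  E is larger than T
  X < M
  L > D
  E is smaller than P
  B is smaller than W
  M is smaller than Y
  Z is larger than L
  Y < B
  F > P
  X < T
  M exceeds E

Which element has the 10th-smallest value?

Piecing the relations together gives one ordering: X < T < E < P < F < D < L < Z < M < Y < B < W.
The 10th smallest is Y.

Y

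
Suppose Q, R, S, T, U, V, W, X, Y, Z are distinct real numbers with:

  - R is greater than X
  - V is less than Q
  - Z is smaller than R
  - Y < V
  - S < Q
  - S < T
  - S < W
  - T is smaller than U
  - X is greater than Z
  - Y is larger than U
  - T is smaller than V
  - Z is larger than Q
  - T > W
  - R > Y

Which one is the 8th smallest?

Z

The consecutive relations fix a unique order: S < W < T < U < Y < V < Q < Z < X < R.
Counting 8 from the smallest end gives Z.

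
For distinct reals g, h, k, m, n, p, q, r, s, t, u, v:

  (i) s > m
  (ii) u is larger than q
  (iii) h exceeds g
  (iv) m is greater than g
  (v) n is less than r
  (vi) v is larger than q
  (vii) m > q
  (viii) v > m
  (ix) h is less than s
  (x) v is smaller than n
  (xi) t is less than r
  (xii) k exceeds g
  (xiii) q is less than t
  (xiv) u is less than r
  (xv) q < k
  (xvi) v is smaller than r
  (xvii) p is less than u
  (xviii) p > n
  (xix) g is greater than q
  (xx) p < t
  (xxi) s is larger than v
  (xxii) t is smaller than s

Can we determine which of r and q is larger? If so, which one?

r

The relevant relations are q < g; g < m; m < v; v < n; n < p; p < u; u < r.
Together: q < g < m < v < n < p < u < r.
So r is larger.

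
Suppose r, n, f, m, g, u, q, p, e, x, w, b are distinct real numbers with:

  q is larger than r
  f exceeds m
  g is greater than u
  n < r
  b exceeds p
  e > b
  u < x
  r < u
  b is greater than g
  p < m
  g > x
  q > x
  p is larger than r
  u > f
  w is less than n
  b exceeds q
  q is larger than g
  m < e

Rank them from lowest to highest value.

Each adjacent pair is fixed by a given relation: w < n; n < r; r < p; p < m; m < f; f < u; u < x; x < g; g < q; q < b; b < e. Chaining them end to end gives the full order.

w < n < r < p < m < f < u < x < g < q < b < e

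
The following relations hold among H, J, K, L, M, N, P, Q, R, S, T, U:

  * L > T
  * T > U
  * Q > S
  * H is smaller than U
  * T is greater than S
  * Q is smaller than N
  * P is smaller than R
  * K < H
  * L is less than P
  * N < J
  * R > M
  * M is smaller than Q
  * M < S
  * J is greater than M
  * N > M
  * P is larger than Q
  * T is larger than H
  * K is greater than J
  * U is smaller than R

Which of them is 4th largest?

The consecutive relations fix a unique order: M < S < Q < N < J < K < H < U < T < L < P < R.
Counting 4 from the largest end gives T.

T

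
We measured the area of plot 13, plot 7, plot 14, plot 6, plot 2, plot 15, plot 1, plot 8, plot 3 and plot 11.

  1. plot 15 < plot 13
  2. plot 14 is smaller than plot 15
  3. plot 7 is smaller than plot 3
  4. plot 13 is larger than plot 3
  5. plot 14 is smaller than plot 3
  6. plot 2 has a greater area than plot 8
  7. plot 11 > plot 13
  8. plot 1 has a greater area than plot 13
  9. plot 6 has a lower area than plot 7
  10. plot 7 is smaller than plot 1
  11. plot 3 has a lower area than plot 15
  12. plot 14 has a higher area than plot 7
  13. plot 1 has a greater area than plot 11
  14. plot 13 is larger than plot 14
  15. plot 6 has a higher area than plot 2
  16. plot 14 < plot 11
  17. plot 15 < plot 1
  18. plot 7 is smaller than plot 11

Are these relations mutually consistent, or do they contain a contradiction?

consistent

Every relation is compatible with plot 8 < plot 2 < plot 6 < plot 7 < plot 14 < plot 3 < plot 15 < plot 13 < plot 11 < plot 1; the set is consistent.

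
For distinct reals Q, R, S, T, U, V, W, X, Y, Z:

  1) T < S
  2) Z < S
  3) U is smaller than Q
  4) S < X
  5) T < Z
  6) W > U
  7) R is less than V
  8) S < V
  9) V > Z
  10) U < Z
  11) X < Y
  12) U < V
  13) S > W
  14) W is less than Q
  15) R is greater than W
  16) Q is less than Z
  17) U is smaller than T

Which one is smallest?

Chaining upward from U: directly above it, T, W, Q, Z, V; then S, R; then X; then Y.
That covers every other element, and nothing is given below U, so U is the smallest.

U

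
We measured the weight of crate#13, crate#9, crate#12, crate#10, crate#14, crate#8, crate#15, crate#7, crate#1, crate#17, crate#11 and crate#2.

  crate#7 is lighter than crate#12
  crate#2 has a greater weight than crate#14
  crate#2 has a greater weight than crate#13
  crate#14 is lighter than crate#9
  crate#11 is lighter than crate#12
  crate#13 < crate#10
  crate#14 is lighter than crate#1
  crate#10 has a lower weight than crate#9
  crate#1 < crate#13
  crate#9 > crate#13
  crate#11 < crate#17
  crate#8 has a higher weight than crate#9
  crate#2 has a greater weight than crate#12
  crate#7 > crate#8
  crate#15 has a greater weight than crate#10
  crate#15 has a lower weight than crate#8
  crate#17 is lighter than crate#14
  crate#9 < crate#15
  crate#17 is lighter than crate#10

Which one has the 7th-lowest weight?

The consecutive relations fix a unique order: crate#11 < crate#17 < crate#14 < crate#1 < crate#13 < crate#10 < crate#9 < crate#15 < crate#8 < crate#7 < crate#12 < crate#2.
The 7th smallest is crate#9.

crate#9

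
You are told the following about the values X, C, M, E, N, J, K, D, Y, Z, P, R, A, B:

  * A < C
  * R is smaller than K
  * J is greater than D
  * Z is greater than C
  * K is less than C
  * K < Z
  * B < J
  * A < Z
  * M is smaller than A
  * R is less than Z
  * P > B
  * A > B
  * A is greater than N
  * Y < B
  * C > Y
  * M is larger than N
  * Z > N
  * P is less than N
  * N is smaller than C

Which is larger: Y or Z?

Y < B and B < P give Y < P.
Then P < N extends the chain to N.
Then N < M extends the chain to M.
Then M < A extends the chain to A.
With A < C: Y < B < P < N < M < A < C.
With C < Z: Y < B < P < N < M < A < C < Z.
So Y < Z; Z is the larger of the two.

Z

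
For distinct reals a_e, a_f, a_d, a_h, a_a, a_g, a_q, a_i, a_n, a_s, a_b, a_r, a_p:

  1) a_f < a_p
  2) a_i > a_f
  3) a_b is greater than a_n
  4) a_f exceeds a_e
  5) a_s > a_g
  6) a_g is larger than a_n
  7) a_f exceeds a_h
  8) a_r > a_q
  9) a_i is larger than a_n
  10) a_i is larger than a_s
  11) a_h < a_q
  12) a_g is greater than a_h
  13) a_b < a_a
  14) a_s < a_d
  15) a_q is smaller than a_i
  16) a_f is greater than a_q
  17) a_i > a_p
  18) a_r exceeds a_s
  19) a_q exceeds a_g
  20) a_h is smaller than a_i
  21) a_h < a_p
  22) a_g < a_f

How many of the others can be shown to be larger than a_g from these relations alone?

The elements the relations force above a_g are a_q, a_s, a_f, a_p, a_i, a_d, a_r — no chain reaches any other.
That is 7.

7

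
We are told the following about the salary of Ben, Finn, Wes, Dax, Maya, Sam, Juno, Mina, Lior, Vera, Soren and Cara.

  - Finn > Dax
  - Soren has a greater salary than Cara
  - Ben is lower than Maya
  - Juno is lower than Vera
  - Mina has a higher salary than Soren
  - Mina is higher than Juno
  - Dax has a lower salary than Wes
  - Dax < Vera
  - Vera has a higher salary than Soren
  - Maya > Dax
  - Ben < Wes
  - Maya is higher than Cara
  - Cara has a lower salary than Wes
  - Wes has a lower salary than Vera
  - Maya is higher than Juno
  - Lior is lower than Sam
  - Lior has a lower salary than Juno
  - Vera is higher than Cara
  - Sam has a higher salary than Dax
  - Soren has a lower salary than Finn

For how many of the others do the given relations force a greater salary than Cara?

6

Directly above Cara: Soren, Wes, Vera, Maya.
One step further: Mina, Finn (6 so far).
Nothing else is reachable above Cara; 6 in all.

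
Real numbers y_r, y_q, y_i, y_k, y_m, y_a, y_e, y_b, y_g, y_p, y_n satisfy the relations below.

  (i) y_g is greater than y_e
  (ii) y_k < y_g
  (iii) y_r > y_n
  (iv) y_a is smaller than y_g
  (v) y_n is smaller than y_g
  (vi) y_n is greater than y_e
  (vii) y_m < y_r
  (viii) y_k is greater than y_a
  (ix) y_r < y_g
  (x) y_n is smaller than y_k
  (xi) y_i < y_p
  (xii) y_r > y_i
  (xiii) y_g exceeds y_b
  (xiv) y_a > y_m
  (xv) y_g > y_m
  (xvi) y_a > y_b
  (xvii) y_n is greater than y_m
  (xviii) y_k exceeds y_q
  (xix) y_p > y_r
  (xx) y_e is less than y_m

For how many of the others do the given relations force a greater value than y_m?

6

Directly above y_m: y_n, y_r, y_a, y_g.
One step further: y_p, y_k (6 so far).
No other element is forced above y_m by the given relations, so the count is 6.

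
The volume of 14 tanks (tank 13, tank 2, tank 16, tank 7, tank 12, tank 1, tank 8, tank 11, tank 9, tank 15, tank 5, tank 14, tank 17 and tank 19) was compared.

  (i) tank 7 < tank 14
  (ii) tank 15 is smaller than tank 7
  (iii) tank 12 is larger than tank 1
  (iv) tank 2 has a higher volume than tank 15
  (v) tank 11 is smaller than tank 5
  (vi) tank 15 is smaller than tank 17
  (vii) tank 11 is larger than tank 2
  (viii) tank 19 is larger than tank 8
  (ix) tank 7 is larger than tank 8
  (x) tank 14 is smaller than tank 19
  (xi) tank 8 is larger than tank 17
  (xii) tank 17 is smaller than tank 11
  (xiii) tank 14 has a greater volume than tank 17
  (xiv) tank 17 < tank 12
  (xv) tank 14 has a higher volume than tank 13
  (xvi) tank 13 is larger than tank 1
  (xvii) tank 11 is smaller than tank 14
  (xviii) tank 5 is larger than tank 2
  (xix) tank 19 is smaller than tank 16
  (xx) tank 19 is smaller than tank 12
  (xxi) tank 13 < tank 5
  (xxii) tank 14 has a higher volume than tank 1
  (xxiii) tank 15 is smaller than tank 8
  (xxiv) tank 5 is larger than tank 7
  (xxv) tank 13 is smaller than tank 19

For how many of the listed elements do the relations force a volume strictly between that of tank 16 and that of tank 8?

3

Chaining upward from tank 8 reaches: tank 7, tank 5, tank 14, tank 19, tank 12.
Chaining downward from tank 16 reaches: tank 1, tank 15, tank 2, tank 17, tank 7, tank 13, tank 11, tank 14, tank 19.
Strictly between tank 8 and tank 16 are those in both lists: tank 7, tank 14, tank 19 — 3 elements.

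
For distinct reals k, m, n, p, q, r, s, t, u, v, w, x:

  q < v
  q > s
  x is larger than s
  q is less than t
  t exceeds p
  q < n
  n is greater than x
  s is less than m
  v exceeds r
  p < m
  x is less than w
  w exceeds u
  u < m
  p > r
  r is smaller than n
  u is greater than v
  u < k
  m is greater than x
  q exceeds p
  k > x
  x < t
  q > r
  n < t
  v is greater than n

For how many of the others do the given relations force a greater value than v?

4

From v the given relations immediately reach u.
From those, w, m, k — 4 in total.
No other element is forced above v by the given relations, so the count is 4.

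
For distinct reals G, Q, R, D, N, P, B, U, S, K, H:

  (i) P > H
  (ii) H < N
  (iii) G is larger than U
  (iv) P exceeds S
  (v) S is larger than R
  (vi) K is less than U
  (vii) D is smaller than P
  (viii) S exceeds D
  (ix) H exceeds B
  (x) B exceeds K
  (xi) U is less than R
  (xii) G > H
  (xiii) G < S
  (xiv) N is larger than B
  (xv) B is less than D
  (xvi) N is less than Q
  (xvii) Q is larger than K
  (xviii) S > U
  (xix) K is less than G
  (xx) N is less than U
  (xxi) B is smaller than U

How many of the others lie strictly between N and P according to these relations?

The relations place N below P. An element lies strictly between them when it is forced above N and also forced below P.
Above N: {U, G, Q, R, S}. Below P: {K, B, H, D, U, G, R, S}.
Intersection: {U, G, R, S} — 4.

4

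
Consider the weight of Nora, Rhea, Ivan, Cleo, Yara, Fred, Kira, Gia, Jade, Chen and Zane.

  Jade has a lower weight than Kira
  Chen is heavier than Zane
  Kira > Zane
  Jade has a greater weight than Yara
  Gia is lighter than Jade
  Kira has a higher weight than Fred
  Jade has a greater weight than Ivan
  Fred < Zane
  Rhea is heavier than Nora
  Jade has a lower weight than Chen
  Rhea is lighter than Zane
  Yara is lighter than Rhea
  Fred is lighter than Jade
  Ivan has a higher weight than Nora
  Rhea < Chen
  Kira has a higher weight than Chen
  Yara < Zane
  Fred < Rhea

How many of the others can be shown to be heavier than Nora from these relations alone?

Directly above Nora: Ivan, Rhea.
One step further: Jade, Zane, Chen (5 so far).
One step further: Kira (6 so far).
Nothing else is reachable above Nora; 6 in all.

6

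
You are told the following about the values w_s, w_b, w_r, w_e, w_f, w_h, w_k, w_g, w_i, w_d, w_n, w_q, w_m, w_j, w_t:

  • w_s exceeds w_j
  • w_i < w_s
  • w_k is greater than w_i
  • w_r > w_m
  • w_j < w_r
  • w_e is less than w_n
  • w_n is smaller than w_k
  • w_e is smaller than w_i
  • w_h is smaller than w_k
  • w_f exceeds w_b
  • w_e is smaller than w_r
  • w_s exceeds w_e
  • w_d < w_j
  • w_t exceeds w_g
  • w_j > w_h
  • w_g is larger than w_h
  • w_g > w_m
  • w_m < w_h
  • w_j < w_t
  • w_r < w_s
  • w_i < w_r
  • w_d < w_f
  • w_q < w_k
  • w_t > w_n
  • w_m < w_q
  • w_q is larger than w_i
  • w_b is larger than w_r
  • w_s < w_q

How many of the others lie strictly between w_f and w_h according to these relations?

3

Chaining upward from w_h reaches: w_g, w_j, w_r, w_s, w_t, w_q, w_k, w_b.
Chaining downward from w_f reaches: w_e, w_m, w_i, w_d, w_j, w_r, w_b.
Strictly between w_h and w_f are those in both lists: w_j, w_r, w_b — 3 elements.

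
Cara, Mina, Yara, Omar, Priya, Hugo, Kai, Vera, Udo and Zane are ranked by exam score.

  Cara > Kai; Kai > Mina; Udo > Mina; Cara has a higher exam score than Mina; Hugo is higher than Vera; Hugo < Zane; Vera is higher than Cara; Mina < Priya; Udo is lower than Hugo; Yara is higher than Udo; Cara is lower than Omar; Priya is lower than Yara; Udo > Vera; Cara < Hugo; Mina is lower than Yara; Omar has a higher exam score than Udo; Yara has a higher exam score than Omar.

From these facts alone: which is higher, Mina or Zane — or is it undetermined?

Following the relations from Mina: Mina < Kai < Cara < Vera < Udo < Hugo < Zane.
So Zane is higher.

Zane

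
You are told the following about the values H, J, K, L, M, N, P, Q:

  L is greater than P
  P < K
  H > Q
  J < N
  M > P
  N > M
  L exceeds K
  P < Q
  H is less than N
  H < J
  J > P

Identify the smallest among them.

P

M is not least since P < M; Q is not least since P < Q; H is not least since Q < H; K is not least since P < K; J is not least since P < J; L is not least since K < L; N is not least since H < N.
Only P has nothing below it, so P is the smallest.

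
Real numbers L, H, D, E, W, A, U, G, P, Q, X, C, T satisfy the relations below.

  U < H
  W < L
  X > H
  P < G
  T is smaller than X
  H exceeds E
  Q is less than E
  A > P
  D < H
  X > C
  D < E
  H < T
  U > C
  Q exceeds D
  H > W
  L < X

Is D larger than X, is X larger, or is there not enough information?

Following the relations from D: D < Q < E < H < X.
So X is larger.

X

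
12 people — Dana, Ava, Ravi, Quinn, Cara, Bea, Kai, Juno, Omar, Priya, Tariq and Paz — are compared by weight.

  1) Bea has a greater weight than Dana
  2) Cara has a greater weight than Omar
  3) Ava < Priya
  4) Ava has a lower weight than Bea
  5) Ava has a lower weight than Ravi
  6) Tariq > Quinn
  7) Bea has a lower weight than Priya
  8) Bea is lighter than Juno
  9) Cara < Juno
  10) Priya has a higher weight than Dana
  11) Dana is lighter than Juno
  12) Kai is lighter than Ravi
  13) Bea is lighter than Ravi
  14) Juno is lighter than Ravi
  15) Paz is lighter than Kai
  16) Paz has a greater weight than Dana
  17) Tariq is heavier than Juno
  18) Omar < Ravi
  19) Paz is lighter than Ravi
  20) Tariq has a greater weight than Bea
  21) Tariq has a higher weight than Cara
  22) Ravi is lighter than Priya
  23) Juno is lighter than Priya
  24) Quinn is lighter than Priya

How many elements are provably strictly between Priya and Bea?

The relations place Bea below Priya. An element lies strictly between them when it is forced above Bea and also forced below Priya.
Above Bea: {Juno, Ravi, Tariq}. Below Priya: {Dana, Ava, Omar, Paz, Cara, Kai, Juno, Ravi, Quinn}.
Intersection: {Juno, Ravi} — 2.

2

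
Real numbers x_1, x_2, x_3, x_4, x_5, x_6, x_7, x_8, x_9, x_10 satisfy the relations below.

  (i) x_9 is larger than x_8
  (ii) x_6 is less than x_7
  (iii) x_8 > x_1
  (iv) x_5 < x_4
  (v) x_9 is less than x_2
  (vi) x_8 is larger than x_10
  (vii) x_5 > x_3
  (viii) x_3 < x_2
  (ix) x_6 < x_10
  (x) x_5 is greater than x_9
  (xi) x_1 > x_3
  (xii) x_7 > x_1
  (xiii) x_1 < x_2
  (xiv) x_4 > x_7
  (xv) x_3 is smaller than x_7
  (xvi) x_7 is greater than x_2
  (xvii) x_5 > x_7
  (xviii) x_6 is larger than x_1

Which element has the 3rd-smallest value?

x_6

The consecutive relations fix a unique order: x_3 < x_1 < x_6 < x_10 < x_8 < x_9 < x_2 < x_7 < x_5 < x_4.
Counting 3 from the smallest end gives x_6.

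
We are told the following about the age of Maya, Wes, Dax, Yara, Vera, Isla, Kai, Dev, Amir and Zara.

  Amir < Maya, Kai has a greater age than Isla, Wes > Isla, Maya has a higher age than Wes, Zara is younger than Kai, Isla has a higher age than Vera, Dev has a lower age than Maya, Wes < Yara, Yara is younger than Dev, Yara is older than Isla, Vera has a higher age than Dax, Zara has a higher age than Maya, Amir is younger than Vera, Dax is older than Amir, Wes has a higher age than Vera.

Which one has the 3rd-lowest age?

Vera

Chaining the given pairs: Amir < Dax < Vera < Isla < Wes < Yara < Dev < Maya < Zara < Kai.
The 3rd smallest is Vera.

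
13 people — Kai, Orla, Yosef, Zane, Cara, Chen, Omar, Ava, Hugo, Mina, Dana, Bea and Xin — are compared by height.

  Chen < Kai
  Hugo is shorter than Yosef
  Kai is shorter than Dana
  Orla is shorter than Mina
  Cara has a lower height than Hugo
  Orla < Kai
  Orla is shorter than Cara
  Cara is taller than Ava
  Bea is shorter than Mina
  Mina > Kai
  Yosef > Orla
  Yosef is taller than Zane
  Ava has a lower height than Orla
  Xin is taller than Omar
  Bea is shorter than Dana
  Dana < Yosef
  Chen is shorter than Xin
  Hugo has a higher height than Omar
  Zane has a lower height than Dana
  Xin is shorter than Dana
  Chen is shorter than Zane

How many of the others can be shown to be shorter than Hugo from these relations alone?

Directly below Hugo: Omar, Cara.
One step further: Ava, Orla (4 so far).
Nothing else is reachable below Hugo; 4 in all.

4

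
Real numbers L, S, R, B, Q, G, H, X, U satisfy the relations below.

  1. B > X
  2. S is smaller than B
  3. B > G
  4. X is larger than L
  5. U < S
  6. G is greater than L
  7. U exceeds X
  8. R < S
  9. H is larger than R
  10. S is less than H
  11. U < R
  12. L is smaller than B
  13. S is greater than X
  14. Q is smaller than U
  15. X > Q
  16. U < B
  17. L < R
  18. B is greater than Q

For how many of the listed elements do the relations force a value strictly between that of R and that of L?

2

Chaining upward from L reaches: X, G, U, S, B, H.
Chaining downward from R reaches: Q, X, U.
Strictly between L and R are those in both lists: X, U — 2 elements.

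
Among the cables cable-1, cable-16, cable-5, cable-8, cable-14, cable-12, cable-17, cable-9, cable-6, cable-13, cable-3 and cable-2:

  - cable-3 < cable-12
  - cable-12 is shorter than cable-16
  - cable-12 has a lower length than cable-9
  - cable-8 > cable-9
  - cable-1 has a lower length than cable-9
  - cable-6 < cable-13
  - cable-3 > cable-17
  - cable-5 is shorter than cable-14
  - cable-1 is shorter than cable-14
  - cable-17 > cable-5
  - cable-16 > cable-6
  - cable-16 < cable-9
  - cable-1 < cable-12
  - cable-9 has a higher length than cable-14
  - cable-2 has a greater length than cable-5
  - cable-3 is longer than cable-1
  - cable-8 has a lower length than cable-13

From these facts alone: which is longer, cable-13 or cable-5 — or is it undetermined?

cable-13

cable-5 < cable-17 and cable-17 < cable-3 give cable-5 < cable-3.
Then cable-3 < cable-12 extends the chain to cable-12.
With cable-12 < cable-16: cable-5 < cable-17 < cable-3 < cable-12 < cable-16.
Then cable-16 < cable-9 extends the chain to cable-9.
With cable-9 < cable-8: cable-5 < cable-17 < cable-3 < cable-12 < cable-16 < cable-9 < cable-8.
With cable-8 < cable-13: cable-5 < cable-17 < cable-3 < cable-12 < cable-16 < cable-9 < cable-8 < cable-13.
So cable-13 is longer.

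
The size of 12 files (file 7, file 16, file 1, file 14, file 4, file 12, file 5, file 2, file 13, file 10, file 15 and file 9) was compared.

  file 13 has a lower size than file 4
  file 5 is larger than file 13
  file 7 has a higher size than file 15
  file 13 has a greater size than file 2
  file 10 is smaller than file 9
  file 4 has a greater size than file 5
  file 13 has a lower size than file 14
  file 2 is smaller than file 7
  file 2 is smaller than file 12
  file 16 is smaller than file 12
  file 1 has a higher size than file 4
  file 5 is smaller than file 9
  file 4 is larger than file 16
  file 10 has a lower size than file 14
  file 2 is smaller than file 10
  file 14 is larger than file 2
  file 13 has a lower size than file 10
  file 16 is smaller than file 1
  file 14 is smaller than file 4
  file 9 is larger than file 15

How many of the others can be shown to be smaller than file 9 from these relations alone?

Directly below file 9: file 10, file 15, file 5.
One step further: file 2, file 13 (5 so far).
Nothing else is reachable below file 9; 5 in all.

5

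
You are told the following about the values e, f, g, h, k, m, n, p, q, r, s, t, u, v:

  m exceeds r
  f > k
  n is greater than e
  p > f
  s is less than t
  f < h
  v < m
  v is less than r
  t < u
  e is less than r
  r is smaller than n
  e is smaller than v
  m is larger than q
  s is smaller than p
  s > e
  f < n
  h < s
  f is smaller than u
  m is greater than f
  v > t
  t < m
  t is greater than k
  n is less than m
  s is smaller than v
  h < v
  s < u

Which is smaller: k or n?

k

Link the given pairs in sequence: k < f; f < h; h < s; s < t; t < v; v < r; r < n.
Together: k < f < h < s < t < v < r < n.
So k < n; k is the smaller of the two.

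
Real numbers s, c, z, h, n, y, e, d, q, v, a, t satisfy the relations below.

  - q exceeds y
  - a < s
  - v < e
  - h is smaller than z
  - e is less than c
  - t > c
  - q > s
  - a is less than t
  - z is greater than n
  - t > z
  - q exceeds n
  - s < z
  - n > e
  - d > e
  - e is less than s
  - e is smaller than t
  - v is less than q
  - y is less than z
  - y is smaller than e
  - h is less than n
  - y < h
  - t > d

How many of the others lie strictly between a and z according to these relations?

1

Chaining upward from a reaches: s, q, t.
Chaining downward from z reaches: v, y, e, h, s, n.
Strictly between a and z are those in both lists: s — 1 element.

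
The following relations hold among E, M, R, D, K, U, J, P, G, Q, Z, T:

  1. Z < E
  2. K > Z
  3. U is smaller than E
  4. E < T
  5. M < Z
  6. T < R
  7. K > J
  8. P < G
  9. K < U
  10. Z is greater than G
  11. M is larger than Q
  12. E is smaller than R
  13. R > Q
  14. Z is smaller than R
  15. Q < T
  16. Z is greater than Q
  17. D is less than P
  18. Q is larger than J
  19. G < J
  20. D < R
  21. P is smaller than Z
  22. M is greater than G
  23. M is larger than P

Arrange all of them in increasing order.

D < P < G < J < Q < M < Z < K < U < E < T < R

The consecutive links are each given: D < P; P < G; G < J; J < Q; Q < M; M < Z; Z < K; K < U; U < E; E < T; T < R.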